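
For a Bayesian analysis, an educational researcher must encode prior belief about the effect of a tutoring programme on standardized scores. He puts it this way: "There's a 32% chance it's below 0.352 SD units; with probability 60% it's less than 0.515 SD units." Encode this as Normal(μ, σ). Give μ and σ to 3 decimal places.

μ = 0.458, σ = 0.226

The p-quantile of Normal(μ,σ) is μ + z_p·σ, with z_{0.32} = -0.4677 and z_{0.6} = 0.2533.
Eliminate σ: μ = (z₂·x₁ − z₁·x₂)/(z₂ − z₁) = (0.2533·0.352 − (-0.4677)·0.515)/0.721 = 0.458.
Then σ = (x₂ − x₁)/(z₂ − z₁) = (0.515 − 0.352)/0.721 = 0.226.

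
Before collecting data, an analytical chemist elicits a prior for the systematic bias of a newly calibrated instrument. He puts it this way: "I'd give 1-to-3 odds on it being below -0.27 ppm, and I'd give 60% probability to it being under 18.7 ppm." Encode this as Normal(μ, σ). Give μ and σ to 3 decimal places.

μ = 13.520, σ = 20.445

The p-quantile of Normal(μ,σ) is μ + z_p·σ, with z_{0.25} = -0.6745 and z_{0.6} = 0.2533.
Eliminate σ: μ = (z₂·x₁ − z₁·x₂)/(z₂ − z₁) = (0.2533·-0.27 − (-0.6745)·18.7)/0.9278 = 13.520.
Then σ = (x₂ − x₁)/(z₂ − z₁) = (18.7 − -0.27)/0.9278 = 20.445.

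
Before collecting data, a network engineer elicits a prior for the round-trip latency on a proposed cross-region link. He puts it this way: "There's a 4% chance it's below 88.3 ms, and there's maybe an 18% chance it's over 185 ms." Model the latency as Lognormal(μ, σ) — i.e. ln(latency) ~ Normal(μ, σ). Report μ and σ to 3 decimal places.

If T ~ Lognormal(μ,σ) then ln T ~ Normal(μ,σ), so the p-quantile of ln T is μ + z_p·σ.
ln(88.3) = 4.481 and ln(185) = 5.22; z_{0.04} = -1.751, z_{0.82} = 0.9154.
σ = (5.22 − 4.481)/(0.9154 − (-1.751)) = 0.277.
μ = 4.481 − (-1.751)·0.277 = 4.966.

μ ≈ 4.966, σ ≈ 0.277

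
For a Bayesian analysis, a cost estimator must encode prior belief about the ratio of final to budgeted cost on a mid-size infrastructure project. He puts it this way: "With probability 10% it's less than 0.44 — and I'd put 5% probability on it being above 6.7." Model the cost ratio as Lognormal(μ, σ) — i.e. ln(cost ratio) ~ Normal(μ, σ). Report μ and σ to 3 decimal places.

If T ~ Lognormal(μ,σ) then ln T ~ Normal(μ,σ), so the p-quantile of ln T is μ + z_p·σ.
ln(0.44) = -0.821 and ln(6.7) = 1.902; z_{0.1} = -1.282, z_{0.95} = 1.645.
σ = (1.902 − -0.821)/(1.645 − (-1.282)) = 0.931.
μ = -0.821 − (-1.282)·0.931 = 0.372.

μ ≈ 0.372, σ ≈ 0.931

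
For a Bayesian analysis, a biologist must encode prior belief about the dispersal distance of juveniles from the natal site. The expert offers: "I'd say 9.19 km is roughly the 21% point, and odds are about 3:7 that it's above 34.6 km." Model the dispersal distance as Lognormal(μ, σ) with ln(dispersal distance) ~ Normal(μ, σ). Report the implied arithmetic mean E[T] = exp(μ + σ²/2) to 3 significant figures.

If T ~ Lognormal(μ,σ) then ln T ~ Normal(μ,σ), so the p-quantile of ln T is μ + z_p·σ.
ln(9.19) = 2.218 and ln(34.6) = 3.544; z_{0.21} = -0.8064, z_{0.7} = 0.5244.
σ = (3.544 − 2.218)/(0.5244 − (-0.8064)) = 0.996.
μ = 2.218 − (-0.8064)·0.996 = 3.021.
E[T] = exp(μ + σ²/2) = exp(3.021 + 0.4962) = 33.7 km.

E[T] ≈ 33.7 km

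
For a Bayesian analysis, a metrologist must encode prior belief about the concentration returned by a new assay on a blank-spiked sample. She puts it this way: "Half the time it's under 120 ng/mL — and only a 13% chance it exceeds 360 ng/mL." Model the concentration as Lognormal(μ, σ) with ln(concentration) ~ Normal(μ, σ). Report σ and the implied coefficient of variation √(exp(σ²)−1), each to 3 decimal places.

If T ~ Lognormal(μ,σ) then ln T ~ Normal(μ,σ), so the p-quantile of ln T is μ + z_p·σ.
ln(120) = 4.787 and ln(360) = 5.886; z_{0.5} = 0, z_{0.87} = 1.126.
σ = (5.886 − 4.787)/(1.126 − (0)) = 0.975.
μ = 4.787 − (0)·0.975 = 4.787.
CV = √(exp(σ²)−1) = √(exp(0.9513)−1) = 1.261.

σ ≈ 0.975, CV ≈ 1.261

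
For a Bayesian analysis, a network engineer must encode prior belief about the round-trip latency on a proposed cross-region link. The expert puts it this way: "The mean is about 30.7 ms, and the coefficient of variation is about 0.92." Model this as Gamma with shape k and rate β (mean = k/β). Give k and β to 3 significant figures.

k ≈ 1.18, β ≈ 0.0385

For Gamma(k, rate β): mean = k/β, variance = k/β², so CV = 1/√k.
CV = 0.92, hence k = 1/CV² = 1.18.
Then β = k/mean = 1.18/30.7 = 0.0385.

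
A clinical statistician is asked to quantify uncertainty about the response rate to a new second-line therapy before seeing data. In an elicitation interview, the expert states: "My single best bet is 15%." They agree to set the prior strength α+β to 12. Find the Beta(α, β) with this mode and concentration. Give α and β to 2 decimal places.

α = 2.50, β = 9.50

For α,β > 1 the Beta mode is (α−1)/(α+β−2). With α+β = 12, the mode is (α−1)/10.
Set (α−1)/10 = 0.15 → α = 1 + 0.15·10 = 2.50.
β = 12 − α = 9.50.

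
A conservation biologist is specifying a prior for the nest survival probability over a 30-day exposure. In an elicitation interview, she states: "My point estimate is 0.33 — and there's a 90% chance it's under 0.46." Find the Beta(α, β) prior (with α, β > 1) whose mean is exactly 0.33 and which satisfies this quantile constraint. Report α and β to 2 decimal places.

With mean 0.33 fixed, write α = 0.33s, β = 0.67s where s = α+β.
Need P(θ < 0.46) = 0.9 under Beta(0.33s, 0.67s). Normal approximation: (q−m)/√(m(1−m)/s) ≈ z_{0.9} = 1.28, so s ≈ 0.33·0.67·(1.28)²/(0.46−0.33)² = 21.5.
At s = 21.5: P(θ<0.46) ≈ 0.897. Adjusting to match 0.9 gives s ≈ 22.19.
So α = 0.33·22.19 ≈ 7.32, β = 0.67·22.19 ≈ 14.87.

α ≈ 7.32, β ≈ 14.87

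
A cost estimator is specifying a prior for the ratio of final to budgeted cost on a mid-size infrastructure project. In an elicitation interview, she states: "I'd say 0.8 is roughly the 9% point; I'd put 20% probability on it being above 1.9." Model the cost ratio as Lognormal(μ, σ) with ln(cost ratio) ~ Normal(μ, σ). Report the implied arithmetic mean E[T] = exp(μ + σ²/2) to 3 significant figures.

If T ~ Lognormal(μ,σ) then ln T ~ Normal(μ,σ), so the p-quantile of ln T is μ + z_p·σ.
ln(0.8) = -0.2231 and ln(1.9) = 0.6419; z_{0.09} = -1.341, z_{0.8} = 0.8416.
σ = (0.6419 − -0.2231)/(0.8416 − (-1.341)) = 0.396.
μ = -0.2231 − (-1.341)·0.396 = 0.308.
E[T] = exp(μ + σ²/2) = exp(0.308 + 0.0785) = 1.47.

E[T] ≈ 1.47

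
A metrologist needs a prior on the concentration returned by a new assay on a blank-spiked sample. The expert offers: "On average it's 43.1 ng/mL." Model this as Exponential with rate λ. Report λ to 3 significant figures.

Exponential mean = 1/λ, so λ = 1/43.1 = 0.0232.

λ ≈ 0.0232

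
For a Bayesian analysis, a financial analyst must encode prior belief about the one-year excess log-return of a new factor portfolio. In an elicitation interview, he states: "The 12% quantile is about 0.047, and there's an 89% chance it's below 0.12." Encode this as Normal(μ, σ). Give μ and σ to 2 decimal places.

The p-quantile of Normal(μ,σ) is μ + z_p·σ, with z_{0.12} = -1.175 and z_{0.89} = 1.227.
Eliminate σ: μ = (z₂·x₁ − z₁·x₂)/(z₂ − z₁) = (1.227·0.047 − (-1.175)·0.12)/2.402 = 0.08.
Then σ = (x₂ − x₁)/(z₂ − z₁) = (0.12 − 0.047)/2.402 = 0.03.

μ = 0.08, σ = 0.03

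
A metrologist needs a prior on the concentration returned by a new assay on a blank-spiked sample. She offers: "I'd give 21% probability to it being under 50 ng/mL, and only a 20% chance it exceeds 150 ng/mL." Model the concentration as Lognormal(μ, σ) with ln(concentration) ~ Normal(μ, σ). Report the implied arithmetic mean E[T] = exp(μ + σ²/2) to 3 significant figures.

E[T] ≈ 107 ng/mL

If T ~ Lognormal(μ,σ) then ln T ~ Normal(μ,σ), so the p-quantile of ln T is μ + z_p·σ.
ln(50) = 3.912 and ln(150) = 5.011; z_{0.21} = -0.8064, z_{0.8} = 0.8416.
σ = (5.011 − 3.912)/(0.8416 − (-0.8064)) = 0.667.
μ = 3.912 − (-0.8064)·0.667 = 4.450.
E[T] = exp(μ + σ²/2) = exp(4.450 + 0.2222) = 107 ng/mL.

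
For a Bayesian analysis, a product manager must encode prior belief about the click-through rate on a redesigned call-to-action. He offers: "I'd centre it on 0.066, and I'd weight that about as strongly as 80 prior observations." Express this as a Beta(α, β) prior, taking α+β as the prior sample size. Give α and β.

α = 5.28, β = 74.72

Under the effective-sample-size interpretation, Beta(α, β) has prior mean α/(α+β) and prior sample size α+β.
So α+β = 80 and α/(α+β) = 0.066, giving α = 0.066·80 = 5.28 and β = 80 − 5.28 = 74.72.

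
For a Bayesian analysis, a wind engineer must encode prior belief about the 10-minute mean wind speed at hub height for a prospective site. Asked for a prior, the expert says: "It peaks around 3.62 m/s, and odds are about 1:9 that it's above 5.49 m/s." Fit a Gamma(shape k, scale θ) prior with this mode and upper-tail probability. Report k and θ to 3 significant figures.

k ≈ 11.7, θ ≈ 0.337

Gamma(k,θ) with k>1 has mode (k−1)θ, so θ = 3.62/(k−1).
Need P(X < 5.49) = 0.9 with θ tied to k this way. Start at k = 2, θ = 3.62: P(X<5.49) ≈ 0.448.
Too low — raise k to concentrate. Iterating converges to k ≈ 11.7.
Then θ = 3.62/(11.7−1) ≈ 0.337.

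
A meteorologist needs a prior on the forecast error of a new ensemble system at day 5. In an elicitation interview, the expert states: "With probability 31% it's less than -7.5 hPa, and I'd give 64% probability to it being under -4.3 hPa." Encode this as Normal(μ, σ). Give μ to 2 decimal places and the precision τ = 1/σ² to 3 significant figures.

For Normal(μ,σ), the p-quantile is μ + z_p·σ. Here z_{0.31} = -0.4959, z_{0.64} = 0.3585.
So -7.5 = μ − 0.4959σ and -4.3 = μ + 0.3585σ.
Subtracting: σ = (-4.3 − -7.5)/(0.3585 − (-0.4959)) = 3.75.
Then μ = -7.5 − (-0.4959)·3.75 = -5.64.
Precision τ = 1/σ² = 1/3.746² = 0.0713.

μ = -5.64, τ = 0.0713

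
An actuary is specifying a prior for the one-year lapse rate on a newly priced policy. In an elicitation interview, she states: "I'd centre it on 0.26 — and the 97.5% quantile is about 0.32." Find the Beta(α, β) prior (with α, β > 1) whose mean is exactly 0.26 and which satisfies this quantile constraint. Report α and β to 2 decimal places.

α ≈ 56.85, β ≈ 161.81

With mean 0.26 fixed, write α = 0.26s, β = 0.74s where s = α+β.
Need P(θ < 0.32) = 0.975 under Beta(0.26s, 0.74s). Normal approximation: (q−m)/√(m(1−m)/s) ≈ z_{0.975} = 1.96, so s ≈ 0.26·0.74·(1.96)²/(0.32−0.26)² = 205.3.
At s = 205.3: P(θ<0.32) ≈ 0.971. Adjusting to match 0.975 gives s ≈ 218.67.
So α = 0.26·218.67 ≈ 56.85, β = 0.74·218.67 ≈ 161.81.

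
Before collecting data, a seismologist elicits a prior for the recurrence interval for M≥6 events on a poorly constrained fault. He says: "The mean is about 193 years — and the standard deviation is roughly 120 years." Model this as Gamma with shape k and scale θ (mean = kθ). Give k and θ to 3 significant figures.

For Gamma(k, scale θ): mean = kθ, variance = kθ², so CV = 1/√k.
CV = SD/mean = 120/193 = 0.6218, hence k = 1/CV² = 2.59.
Then θ = mean/k = 193/2.59 = 74.6.

k ≈ 2.59, θ ≈ 74.6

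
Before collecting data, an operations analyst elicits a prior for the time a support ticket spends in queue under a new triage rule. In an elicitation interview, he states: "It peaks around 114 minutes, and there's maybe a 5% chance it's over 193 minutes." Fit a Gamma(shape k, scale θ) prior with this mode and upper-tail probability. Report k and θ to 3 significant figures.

Gamma(k,θ) with k>1 has mode (k−1)θ, so θ = 114/(k−1).
Need P(X < 193) = 0.95 with θ tied to k this way. Start at k = 2, θ = 114: P(X<193) ≈ 0.505.
Too low — raise k to concentrate. Iterating converges to k ≈ 11.1.
Then θ = 114/(11.1−1) ≈ 11.3.

k ≈ 11.1, θ ≈ 11.3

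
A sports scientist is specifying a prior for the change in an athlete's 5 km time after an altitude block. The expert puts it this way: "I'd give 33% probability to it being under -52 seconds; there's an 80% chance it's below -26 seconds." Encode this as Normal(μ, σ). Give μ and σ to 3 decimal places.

μ = -43.075, σ = 20.288

The p-quantile of Normal(μ,σ) is μ + z_p·σ, with z_{0.33} = -0.4399 and z_{0.8} = 0.8416.
Eliminate σ: μ = (z₂·x₁ − z₁·x₂)/(z₂ − z₁) = (0.8416·-52 − (-0.4399)·-26)/1.282 = -43.075.
Then σ = (x₂ − x₁)/(z₂ − z₁) = (-26 − -52)/1.282 = 20.288.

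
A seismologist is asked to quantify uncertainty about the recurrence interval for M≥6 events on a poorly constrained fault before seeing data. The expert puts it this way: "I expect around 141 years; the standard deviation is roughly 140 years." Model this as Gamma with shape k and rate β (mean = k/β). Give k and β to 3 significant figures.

For Gamma(k, rate β): mean = k/β, variance = k/β², so CV = 1/√k.
CV = SD/mean = 140/141 = 0.9929, hence k = 1/CV² = 1.01.
Then β = k/mean = 1.01/141 = 0.00719.

k ≈ 1.01, β ≈ 0.00719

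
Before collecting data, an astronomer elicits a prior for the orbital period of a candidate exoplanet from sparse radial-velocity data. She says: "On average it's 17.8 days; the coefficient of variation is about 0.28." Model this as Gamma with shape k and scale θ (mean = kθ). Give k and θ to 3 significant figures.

For Gamma(k, scale θ): mean = kθ, variance = kθ², so CV = 1/√k.
CV = 0.28, hence k = 1/CV² = 12.8.
Then θ = mean/k = 17.8/12.8 = 1.4.

k ≈ 12.8, θ ≈ 1.4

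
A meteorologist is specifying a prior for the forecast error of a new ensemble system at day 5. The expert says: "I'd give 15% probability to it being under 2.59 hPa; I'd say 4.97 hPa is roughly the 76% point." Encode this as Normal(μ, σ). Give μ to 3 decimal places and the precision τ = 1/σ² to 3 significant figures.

μ = 4.005, τ = 0.536

For Normal(μ,σ), the p-quantile is μ + z_p·σ. Here z_{0.15} = -1.036, z_{0.76} = 0.7063.
So 2.59 = μ − 1.036σ and 4.97 = μ + 0.7063σ.
Subtracting: σ = (4.97 − 2.59)/(0.7063 − (-1.036)) = 1.366.
Then μ = 2.59 − (-1.036)·1.366 = 4.005.
Precision τ = 1/σ² = 1/1.366² = 0.536.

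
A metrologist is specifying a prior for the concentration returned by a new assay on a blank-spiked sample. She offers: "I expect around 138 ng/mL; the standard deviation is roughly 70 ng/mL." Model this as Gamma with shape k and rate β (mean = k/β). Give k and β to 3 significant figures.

For Gamma(k, rate β): mean = k/β, variance = k/β², so CV = 1/√k.
CV = SD/mean = 70/138 = 0.5072, hence k = 1/CV² = 3.89.
Then β = k/mean = 3.89/138 = 0.0282.

k ≈ 3.89, β ≈ 0.0282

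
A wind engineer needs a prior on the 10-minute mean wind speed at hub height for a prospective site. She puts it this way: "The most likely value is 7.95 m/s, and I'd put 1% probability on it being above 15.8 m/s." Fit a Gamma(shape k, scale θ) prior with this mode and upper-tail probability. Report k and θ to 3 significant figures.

k ≈ 11.4, θ ≈ 0.763

Gamma(k,θ) with k>1 has mode (k−1)θ, so θ = 7.95/(k−1).
Need P(X < 15.8) = 0.99 with θ tied to k this way. Start at k = 2, θ = 7.95: P(X<15.8) ≈ 0.591.
Too low — raise k to concentrate. Iterating converges to k ≈ 11.4.
Then θ = 7.95/(11.4−1) ≈ 0.763.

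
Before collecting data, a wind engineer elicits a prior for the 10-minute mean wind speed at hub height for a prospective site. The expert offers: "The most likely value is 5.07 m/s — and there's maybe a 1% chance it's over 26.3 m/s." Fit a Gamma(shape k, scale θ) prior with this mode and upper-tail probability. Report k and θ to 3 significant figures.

k ≈ 2.43, θ ≈ 3.54

Gamma(k,θ) with k>1 has mode (k−1)θ, so θ = 5.07/(k−1).
Need P(X < 26.3) = 0.99 with θ tied to k this way. Start at k = 2, θ = 5.07: P(X<26.3) ≈ 0.965.
Too low — raise k to concentrate. Iterating converges to k ≈ 2.43.
Then θ = 5.07/(2.43−1) ≈ 3.54.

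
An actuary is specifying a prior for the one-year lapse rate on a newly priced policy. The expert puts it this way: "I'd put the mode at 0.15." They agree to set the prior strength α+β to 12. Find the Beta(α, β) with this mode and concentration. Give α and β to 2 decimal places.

For α,β > 1 the Beta mode is (α−1)/(α+β−2). With α+β = 12, the mode is (α−1)/10.
Set (α−1)/10 = 0.15 → α = 1 + 0.15·10 = 2.50.
β = 12 − α = 9.50.

α = 2.50, β = 9.50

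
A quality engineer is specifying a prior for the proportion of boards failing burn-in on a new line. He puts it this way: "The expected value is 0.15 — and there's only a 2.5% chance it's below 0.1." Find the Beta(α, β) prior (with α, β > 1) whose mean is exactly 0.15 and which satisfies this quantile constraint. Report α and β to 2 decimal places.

α ≈ 24.89, β ≈ 141.04

With mean 0.15 fixed, write α = 0.15s, β = 0.85s where s = α+β.
Need P(θ < 0.1) = 0.025 under Beta(0.15s, 0.85s). Normal approximation: (q−m)/√(m(1−m)/s) ≈ z_{0.025} = -1.96, so s ≈ 0.15·0.85·(-1.96)²/(0.1−0.15)² = 195.9.
At s = 195.9: P(θ<0.1) ≈ 0.016. Adjusting to match 0.025 gives s ≈ 165.92.
So α = 0.15·165.92 ≈ 24.89, β = 0.85·165.92 ≈ 141.04.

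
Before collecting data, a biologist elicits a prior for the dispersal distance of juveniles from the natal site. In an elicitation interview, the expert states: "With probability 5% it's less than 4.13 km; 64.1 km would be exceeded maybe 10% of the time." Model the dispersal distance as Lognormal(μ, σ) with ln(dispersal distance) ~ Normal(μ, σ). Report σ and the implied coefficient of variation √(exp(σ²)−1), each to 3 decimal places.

If T ~ Lognormal(μ,σ) then ln T ~ Normal(μ,σ), so the p-quantile of ln T is μ + z_p·σ.
ln(4.13) = 1.418 and ln(64.1) = 4.16; z_{0.05} = -1.645, z_{0.9} = 1.282.
σ = (4.16 − 1.418)/(1.282 − (-1.645)) = 0.937.
μ = 1.418 − (-1.645)·0.937 = 2.960.
CV = √(exp(σ²)−1) = √(exp(0.8780)−1) = 1.186.

σ ≈ 0.937, CV ≈ 1.186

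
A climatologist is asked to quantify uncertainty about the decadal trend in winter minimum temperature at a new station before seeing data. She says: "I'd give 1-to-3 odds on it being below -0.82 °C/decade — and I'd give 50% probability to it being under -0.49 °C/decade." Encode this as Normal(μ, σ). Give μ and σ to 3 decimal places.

μ = -0.490, σ = 0.489

The p-quantile of Normal(μ,σ) is μ + z_p·σ, with z_{0.25} = -0.6745 and z_{0.5} = 0.
Eliminate σ: μ = (z₂·x₁ − z₁·x₂)/(z₂ − z₁) = (0·-0.82 − (-0.6745)·-0.49)/0.6745 = -0.490.
Then σ = (x₂ − x₁)/(z₂ − z₁) = (-0.49 − -0.82)/0.6745 = 0.489.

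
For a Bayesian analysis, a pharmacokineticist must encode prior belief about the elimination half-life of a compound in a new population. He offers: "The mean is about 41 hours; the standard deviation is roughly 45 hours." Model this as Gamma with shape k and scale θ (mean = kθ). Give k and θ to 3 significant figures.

For Gamma(k, scale θ): mean = kθ, variance = kθ², so CV = 1/√k.
CV = SD/mean = 45/41 = 1.098, hence k = 1/CV² = 0.83.
Then θ = mean/k = 41/0.83 = 49.4.

k ≈ 0.83, θ ≈ 49.4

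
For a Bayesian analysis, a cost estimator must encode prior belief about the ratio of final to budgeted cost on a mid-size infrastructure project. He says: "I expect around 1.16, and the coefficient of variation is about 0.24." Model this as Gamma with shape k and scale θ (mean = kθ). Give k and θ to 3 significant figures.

k ≈ 17.4, θ ≈ 0.0668

For Gamma(k, scale θ): mean = kθ, variance = kθ², so CV = 1/√k.
CV = 0.24, hence k = 1/CV² = 17.4.
Then θ = mean/k = 1.16/17.4 = 0.0668.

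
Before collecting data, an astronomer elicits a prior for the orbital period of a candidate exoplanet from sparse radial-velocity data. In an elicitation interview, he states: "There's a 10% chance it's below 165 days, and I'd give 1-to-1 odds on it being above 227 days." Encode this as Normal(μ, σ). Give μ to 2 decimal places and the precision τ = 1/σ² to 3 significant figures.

For Normal(μ,σ), the p-quantile is μ + z_p·σ. Here z_{0.1} = -1.282, z_{0.5} = 0.
So 165 = μ − 1.282σ and 227 = μ + 0σ.
Subtracting: σ = (227 − 165)/(0 − (-1.282)) = 48.38.
Then μ = 165 − (-1.282)·48.38 = 227.00.
Precision τ = 1/σ² = 1/48.38² = 0.000427.

μ = 227.00, τ = 0.000427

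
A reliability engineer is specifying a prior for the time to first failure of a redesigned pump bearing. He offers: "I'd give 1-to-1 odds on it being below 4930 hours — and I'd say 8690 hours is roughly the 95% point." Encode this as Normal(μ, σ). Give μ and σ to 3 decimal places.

The p-quantile of Normal(μ,σ) is μ + z_p·σ, with z_{0.5} = 0 and z_{0.95} = 1.645.
Eliminate σ: μ = (z₂·x₁ − z₁·x₂)/(z₂ − z₁) = (1.645·4930 − (0)·8690)/1.645 = 4930.000.
Then σ = (x₂ − x₁)/(z₂ − z₁) = (8690 − 4930)/1.645 = 2285.918.

μ = 4930.000, σ = 2285.918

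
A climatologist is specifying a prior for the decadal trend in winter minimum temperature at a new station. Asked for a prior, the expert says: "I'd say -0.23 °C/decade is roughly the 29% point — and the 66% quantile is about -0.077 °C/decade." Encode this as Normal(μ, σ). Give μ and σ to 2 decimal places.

The p-quantile of Normal(μ,σ) is μ + z_p·σ, with z_{0.29} = -0.5534 and z_{0.66} = 0.4125.
Eliminate σ: μ = (z₂·x₁ − z₁·x₂)/(z₂ − z₁) = (0.4125·-0.23 − (-0.5534)·-0.077)/0.9658 = -0.14.
Then σ = (x₂ − x₁)/(z₂ − z₁) = (-0.077 − -0.23)/0.9658 = 0.16.

μ = -0.14, σ = 0.16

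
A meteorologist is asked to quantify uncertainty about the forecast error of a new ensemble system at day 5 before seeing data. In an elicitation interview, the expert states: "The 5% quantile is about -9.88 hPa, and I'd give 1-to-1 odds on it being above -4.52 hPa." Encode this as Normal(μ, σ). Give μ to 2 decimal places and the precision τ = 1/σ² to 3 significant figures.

μ = -4.52, τ = 0.0942

For Normal(μ,σ), the p-quantile is μ + z_p·σ. Here z_{0.05} = -1.645, z_{0.5} = 0.
So -9.88 = μ − 1.645σ and -4.52 = μ + 0σ.
Subtracting: σ = (-4.52 − -9.88)/(0 − (-1.645)) = 3.26.
Then μ = -9.88 − (-1.645)·3.26 = -4.52.
Precision τ = 1/σ² = 1/3.259² = 0.0942.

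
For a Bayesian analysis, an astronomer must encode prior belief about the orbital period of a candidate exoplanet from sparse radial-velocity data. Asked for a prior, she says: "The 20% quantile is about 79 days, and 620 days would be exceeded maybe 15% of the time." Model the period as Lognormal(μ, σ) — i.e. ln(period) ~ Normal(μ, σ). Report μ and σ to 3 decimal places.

μ ≈ 5.293, σ ≈ 1.097

If T ~ Lognormal(μ,σ) then ln T ~ Normal(μ,σ), so the p-quantile of ln T is μ + z_p·σ.
ln(79) = 4.369 and ln(620) = 6.43; z_{0.2} = -0.8416, z_{0.85} = 1.036.
σ = (6.43 − 4.369)/(1.036 − (-0.8416)) = 1.097.
μ = 4.369 − (-0.8416)·1.097 = 5.293.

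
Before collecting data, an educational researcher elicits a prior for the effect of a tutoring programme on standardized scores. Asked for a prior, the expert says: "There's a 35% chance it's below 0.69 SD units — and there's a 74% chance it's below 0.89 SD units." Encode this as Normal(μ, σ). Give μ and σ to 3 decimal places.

μ = 0.765, σ = 0.194

The p-quantile of Normal(μ,σ) is μ + z_p·σ, with z_{0.35} = -0.3853 and z_{0.74} = 0.6433.
Eliminate σ: μ = (z₂·x₁ − z₁·x₂)/(z₂ − z₁) = (0.6433·0.69 − (-0.3853)·0.89)/1.029 = 0.765.
Then σ = (x₂ − x₁)/(z₂ − z₁) = (0.89 − 0.69)/1.029 = 0.194.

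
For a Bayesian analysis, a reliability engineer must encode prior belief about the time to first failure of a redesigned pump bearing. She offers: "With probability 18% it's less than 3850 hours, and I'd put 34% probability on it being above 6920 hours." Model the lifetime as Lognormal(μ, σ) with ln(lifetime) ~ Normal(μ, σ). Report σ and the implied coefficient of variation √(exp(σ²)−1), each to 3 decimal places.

σ ≈ 0.442, CV ≈ 0.464

If T ~ Lognormal(μ,σ) then ln T ~ Normal(μ,σ), so the p-quantile of ln T is μ + z_p·σ.
ln(3850) = 8.256 and ln(6920) = 8.842; z_{0.18} = -0.9154, z_{0.66} = 0.4125.
σ = (8.842 − 8.256)/(0.4125 − (-0.9154)) = 0.442.
μ = 8.256 − (-0.9154)·0.442 = 8.660.
CV = √(exp(σ²)−1) = √(exp(0.1950)−1) = 0.464.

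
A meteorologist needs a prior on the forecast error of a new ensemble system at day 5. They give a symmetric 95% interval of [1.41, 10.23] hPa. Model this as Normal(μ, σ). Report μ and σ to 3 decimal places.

μ = 5.820, σ = 2.250

A symmetric 95% interval runs μ ± z·σ with z = 1.96.
Half-width = 4.41, so σ = 4.41/1.96 = 2.250.
μ is the interval midpoint, 5.820.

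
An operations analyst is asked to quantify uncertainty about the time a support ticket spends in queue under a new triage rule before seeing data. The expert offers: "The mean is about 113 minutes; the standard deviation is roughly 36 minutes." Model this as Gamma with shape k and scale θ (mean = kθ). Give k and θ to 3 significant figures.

For Gamma(k, scale θ): mean = kθ, variance = kθ², so CV = 1/√k.
CV = SD/mean = 36/113 = 0.3186, hence k = 1/CV² = 9.85.
Then θ = mean/k = 113/9.85 = 11.5.

k ≈ 9.85, θ ≈ 11.5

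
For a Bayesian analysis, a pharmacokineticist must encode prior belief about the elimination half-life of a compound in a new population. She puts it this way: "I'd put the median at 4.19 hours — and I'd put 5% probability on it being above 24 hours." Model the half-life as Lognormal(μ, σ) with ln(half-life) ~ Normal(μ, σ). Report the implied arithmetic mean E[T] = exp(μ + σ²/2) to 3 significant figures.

If T ~ Lognormal(μ,σ) then ln T ~ Normal(μ,σ), so the p-quantile of ln T is μ + z_p·σ.
ln(4.19) = 1.433 and ln(24) = 3.178; z_{0.5} = 0, z_{0.95} = 1.645.
σ = (3.178 − 1.433)/(1.645 − (0)) = 1.061.
μ = 1.433 − (0)·1.061 = 1.433.
E[T] = exp(μ + σ²/2) = exp(1.433 + 0.5630) = 7.36 hours.

E[T] ≈ 7.36 hours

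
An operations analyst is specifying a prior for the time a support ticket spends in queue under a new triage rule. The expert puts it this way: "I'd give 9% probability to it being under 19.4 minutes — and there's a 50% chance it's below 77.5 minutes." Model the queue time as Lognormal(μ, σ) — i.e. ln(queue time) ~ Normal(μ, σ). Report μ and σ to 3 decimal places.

If T ~ Lognormal(μ,σ) then ln T ~ Normal(μ,σ), so the p-quantile of ln T is μ + z_p·σ.
ln(19.4) = 2.965 and ln(77.5) = 4.35; z_{0.09} = -1.341, z_{0.5} = 0.
σ = (4.35 − 2.965)/(0 − (-1.341)) = 1.033.
μ = 2.965 − (-1.341)·1.033 = 4.350.

μ ≈ 4.350, σ ≈ 1.033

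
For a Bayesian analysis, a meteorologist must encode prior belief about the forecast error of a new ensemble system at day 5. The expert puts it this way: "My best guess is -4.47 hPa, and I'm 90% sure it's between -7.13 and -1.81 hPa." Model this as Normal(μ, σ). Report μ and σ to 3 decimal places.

μ = -4.470, σ = 1.617

A symmetric 90% interval runs μ ± z·σ with z = 1.645.
Half-width = 2.66, so σ = 2.66/1.645 = 1.617.
μ is the stated best guess, -4.470.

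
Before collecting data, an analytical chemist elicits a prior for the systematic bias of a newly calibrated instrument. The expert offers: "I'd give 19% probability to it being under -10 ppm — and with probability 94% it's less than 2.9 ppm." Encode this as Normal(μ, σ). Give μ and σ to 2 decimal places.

For Normal(μ,σ), the p-quantile is μ + z_p·σ. Here z_{0.19} = -0.8779, z_{0.94} = 1.555.
So -10 = μ − 0.8779σ and 2.9 = μ + 1.555σ.
Subtracting: σ = (2.9 − -10)/(1.555 − (-0.8779)) = 5.30.
Then μ = -10 − (-0.8779)·5.30 = -5.34.

μ = -5.34, σ = 5.30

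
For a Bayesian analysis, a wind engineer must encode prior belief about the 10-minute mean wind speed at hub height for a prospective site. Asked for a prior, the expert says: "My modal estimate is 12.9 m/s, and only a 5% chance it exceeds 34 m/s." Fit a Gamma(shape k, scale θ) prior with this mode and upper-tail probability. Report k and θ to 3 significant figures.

Gamma(k,θ) with k>1 has mode (k−1)θ, so θ = 12.9/(k−1).
Need P(X < 34) = 0.95 with θ tied to k this way. Start at k = 2, θ = 12.9: P(X<34) ≈ 0.739.
Too low — raise k to concentrate. Iterating converges to k ≈ 3.87.
Then θ = 12.9/(3.87−1) ≈ 4.49.

k ≈ 3.87, θ ≈ 4.49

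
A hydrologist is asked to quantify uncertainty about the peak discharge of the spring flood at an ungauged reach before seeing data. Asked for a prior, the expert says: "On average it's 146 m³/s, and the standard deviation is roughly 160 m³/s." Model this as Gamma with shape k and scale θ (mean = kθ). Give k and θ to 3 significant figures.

For Gamma(k, scale θ): mean = kθ, variance = kθ², so CV = 1/√k.
CV = SD/mean = 160/146 = 1.096, hence k = 1/CV² = 0.833.
Then θ = mean/k = 146/0.833 = 175.

k ≈ 0.833, θ ≈ 175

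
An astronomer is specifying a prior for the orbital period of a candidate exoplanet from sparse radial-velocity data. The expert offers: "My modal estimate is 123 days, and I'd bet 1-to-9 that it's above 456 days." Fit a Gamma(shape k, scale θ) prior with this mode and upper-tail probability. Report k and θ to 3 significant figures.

k ≈ 2.08, θ ≈ 114

Gamma(k,θ) with k>1 has mode (k−1)θ, so θ = 123/(k−1).
Need P(X < 456) = 0.9 with θ tied to k this way. Start at k = 2, θ = 123: P(X<456) ≈ 0.884.
Too low — raise k to concentrate. Iterating converges to k ≈ 2.08.
Then θ = 123/(2.08−1) ≈ 114.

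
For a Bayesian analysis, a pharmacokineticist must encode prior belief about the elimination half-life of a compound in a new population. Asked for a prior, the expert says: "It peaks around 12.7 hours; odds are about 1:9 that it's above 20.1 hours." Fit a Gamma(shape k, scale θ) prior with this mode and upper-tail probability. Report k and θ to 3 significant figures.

Gamma(k,θ) with k>1 has mode (k−1)θ, so θ = 12.7/(k−1).
Need P(X < 20.1) = 0.9 with θ tied to k this way. Start at k = 2, θ = 12.7: P(X<20.1) ≈ 0.469.
Too low — raise k to concentrate. Iterating converges to k ≈ 9.9.
Then θ = 12.7/(9.9−1) ≈ 1.43.

k ≈ 9.9, θ ≈ 1.43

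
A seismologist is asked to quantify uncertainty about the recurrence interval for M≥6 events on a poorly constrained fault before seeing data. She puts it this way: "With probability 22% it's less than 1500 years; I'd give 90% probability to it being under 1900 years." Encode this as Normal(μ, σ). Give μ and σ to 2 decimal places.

The p-quantile of Normal(μ,σ) is μ + z_p·σ, with z_{0.22} = -0.7722 and z_{0.9} = 1.282.
Eliminate σ: μ = (z₂·x₁ − z₁·x₂)/(z₂ − z₁) = (1.282·1500 − (-0.7722)·1900)/2.054 = 1650.40.
Then σ = (x₂ − x₁)/(z₂ − z₁) = (1900 − 1500)/2.054 = 194.77.

μ = 1650.40, σ = 194.77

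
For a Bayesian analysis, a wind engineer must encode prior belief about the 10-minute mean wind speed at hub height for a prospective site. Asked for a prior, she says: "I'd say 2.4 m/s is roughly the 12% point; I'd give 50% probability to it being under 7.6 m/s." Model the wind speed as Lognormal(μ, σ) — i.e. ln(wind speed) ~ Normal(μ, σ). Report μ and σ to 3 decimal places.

μ ≈ 2.028, σ ≈ 0.981

If T ~ Lognormal(μ,σ) then ln T ~ Normal(μ,σ), so the p-quantile of ln T is μ + z_p·σ.
ln(2.4) = 0.8755 and ln(7.6) = 2.028; z_{0.12} = -1.175, z_{0.5} = 0.
σ = (2.028 − 0.8755)/(0 − (-1.175)) = 0.981.
μ = 0.8755 − (-1.175)·0.981 = 2.028.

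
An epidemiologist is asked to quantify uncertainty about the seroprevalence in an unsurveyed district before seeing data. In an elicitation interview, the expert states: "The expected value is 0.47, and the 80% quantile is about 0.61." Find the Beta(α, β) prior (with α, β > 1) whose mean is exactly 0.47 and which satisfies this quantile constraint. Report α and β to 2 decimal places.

With mean 0.47 fixed, write α = 0.47s, β = 0.53s where s = α+β.
Need P(θ < 0.61) = 0.8 under Beta(0.47s, 0.53s). Normal approximation: (q−m)/√(m(1−m)/s) ≈ z_{0.8} = 0.842, so s ≈ 0.47·0.53·(0.842)²/(0.61−0.47)² = 9.0.
At s = 9.0: P(θ<0.61) ≈ 0.799. Adjusting to match 0.8 gives s ≈ 9.05.
So α = 0.47·9.05 ≈ 4.25, β = 0.53·9.05 ≈ 4.80.

α ≈ 4.25, β ≈ 4.80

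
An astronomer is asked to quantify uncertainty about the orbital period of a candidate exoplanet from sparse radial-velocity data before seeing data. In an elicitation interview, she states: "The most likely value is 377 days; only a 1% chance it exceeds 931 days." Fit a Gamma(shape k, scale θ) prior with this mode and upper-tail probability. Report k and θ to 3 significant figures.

k ≈ 6.76, θ ≈ 65.5

Gamma(k,θ) with k>1 has mode (k−1)θ, so θ = 377/(k−1).
Need P(X < 931) = 0.99 with θ tied to k this way. Start at k = 2, θ = 377: P(X<931) ≈ 0.706.
Too low — raise k to concentrate. Iterating converges to k ≈ 6.76.
Then θ = 377/(6.76−1) ≈ 65.5.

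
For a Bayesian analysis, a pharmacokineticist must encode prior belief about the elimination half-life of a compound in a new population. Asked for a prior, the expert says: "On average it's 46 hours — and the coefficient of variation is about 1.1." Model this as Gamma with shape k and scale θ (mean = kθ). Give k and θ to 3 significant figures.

For Gamma(k, scale θ): mean = kθ, variance = kθ², so CV = 1/√k.
CV = 1.1, hence k = 1/CV² = 0.826.
Then θ = mean/k = 46/0.826 = 55.7.

k ≈ 0.826, θ ≈ 55.7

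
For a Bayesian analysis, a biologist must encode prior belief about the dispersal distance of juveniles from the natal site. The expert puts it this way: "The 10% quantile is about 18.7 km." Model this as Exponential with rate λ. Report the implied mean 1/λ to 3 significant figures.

P(T < 18.7) = 1 − e^(−λ·18.7) = 0.1, so λ = −ln(1−0.1)/18.7 = −ln(0.9)/18.7 = 0.00563.
Mean = 1/λ = 177 km.

mean ≈ 177 km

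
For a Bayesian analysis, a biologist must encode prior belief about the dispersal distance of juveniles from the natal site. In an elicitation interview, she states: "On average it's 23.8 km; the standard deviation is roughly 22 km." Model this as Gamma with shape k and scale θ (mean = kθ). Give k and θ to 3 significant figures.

For Gamma(k, scale θ): mean = kθ, variance = kθ², so CV = 1/√k.
CV = SD/mean = 22/23.8 = 0.9244, hence k = 1/CV² = 1.17.
Then θ = mean/k = 23.8/1.17 = 20.3.

k ≈ 1.17, θ ≈ 20.3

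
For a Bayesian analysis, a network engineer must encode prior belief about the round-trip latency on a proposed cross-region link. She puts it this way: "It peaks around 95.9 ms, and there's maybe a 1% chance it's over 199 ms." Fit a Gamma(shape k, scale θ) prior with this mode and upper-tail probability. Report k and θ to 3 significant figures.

Gamma(k,θ) with k>1 has mode (k−1)θ, so θ = 95.9/(k−1).
Need P(X < 199) = 0.99 with θ tied to k this way. Start at k = 2, θ = 95.9: P(X<199) ≈ 0.614.
Too low — raise k to concentrate. Iterating converges to k ≈ 10.2.
Then θ = 95.9/(10.2−1) ≈ 10.5.

k ≈ 10.2, θ ≈ 10.5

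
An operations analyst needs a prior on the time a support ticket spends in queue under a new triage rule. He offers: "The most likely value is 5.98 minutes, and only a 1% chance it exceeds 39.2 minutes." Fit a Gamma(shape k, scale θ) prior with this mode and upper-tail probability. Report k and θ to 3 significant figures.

k ≈ 2.02, θ ≈ 5.88

Gamma(k,θ) with k>1 has mode (k−1)θ, so θ = 5.98/(k−1).
Need P(X < 39.2) = 0.99 with θ tied to k this way. Start at k = 2, θ = 5.98: P(X<39.2) ≈ 0.989.
Too low — raise k to concentrate. Iterating converges to k ≈ 2.02.
Then θ = 5.98/(2.02−1) ≈ 5.88.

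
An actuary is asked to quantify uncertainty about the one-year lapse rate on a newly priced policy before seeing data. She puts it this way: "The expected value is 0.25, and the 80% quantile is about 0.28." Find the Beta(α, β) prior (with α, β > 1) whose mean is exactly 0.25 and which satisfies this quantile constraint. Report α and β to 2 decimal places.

With mean 0.25 fixed, write α = 0.25s, β = 0.75s where s = α+β.
Need P(θ < 0.28) = 0.8 under Beta(0.25s, 0.75s). Normal approximation: (q−m)/√(m(1−m)/s) ≈ z_{0.8} = 0.842, so s ≈ 0.25·0.75·(0.842)²/(0.28−0.25)² = 147.6.
At s = 147.6: P(θ<0.28) ≈ 0.803. Adjusting to match 0.8 gives s ≈ 144.01.
So α = 0.25·144.01 ≈ 36.00, β = 0.75·144.01 ≈ 108.01.

α ≈ 36.00, β ≈ 108.01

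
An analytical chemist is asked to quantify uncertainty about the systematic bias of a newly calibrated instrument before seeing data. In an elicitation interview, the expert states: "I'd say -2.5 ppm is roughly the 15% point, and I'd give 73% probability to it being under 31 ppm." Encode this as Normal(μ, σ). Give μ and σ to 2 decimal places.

For Normal(μ,σ), the p-quantile is μ + z_p·σ. Here z_{0.15} = -1.036, z_{0.73} = 0.6128.
So -2.5 = μ − 1.036σ and 31 = μ + 0.6128σ.
Subtracting: σ = (31 − -2.5)/(0.6128 − (-1.036)) = 20.31.
Then μ = -2.5 − (-1.036)·20.31 = 18.55.

μ = 18.55, σ = 20.31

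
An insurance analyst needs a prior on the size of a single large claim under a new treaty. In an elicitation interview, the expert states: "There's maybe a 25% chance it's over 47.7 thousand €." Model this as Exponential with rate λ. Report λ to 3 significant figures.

λ ≈ 0.0291

P(T > 47.7) = e^(−λ·47.7) = 0.25, so λ = −ln(0.25)/47.7 = 0.0291.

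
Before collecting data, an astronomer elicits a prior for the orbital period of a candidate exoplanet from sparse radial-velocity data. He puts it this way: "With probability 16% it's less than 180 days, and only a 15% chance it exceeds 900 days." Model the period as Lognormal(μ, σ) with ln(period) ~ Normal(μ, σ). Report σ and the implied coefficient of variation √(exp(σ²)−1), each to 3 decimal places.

If T ~ Lognormal(μ,σ) then ln T ~ Normal(μ,σ), so the p-quantile of ln T is μ + z_p·σ.
ln(180) = 5.193 and ln(900) = 6.802; z_{0.16} = -0.9945, z_{0.85} = 1.036.
σ = (6.802 − 5.193)/(1.036 − (-0.9945)) = 0.792.
μ = 5.193 − (-0.9945)·0.792 = 5.981.
CV = √(exp(σ²)−1) = √(exp(0.6280)−1) = 0.935.

σ ≈ 0.792, CV ≈ 0.935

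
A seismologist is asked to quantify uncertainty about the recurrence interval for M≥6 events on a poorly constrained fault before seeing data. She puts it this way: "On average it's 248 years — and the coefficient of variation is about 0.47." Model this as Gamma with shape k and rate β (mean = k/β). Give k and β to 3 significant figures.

For Gamma(k, rate β): mean = k/β, variance = k/β², so CV = 1/√k.
CV = 0.47, hence k = 1/CV² = 4.53.
Then β = k/mean = 4.53/248 = 0.0183.

k ≈ 4.53, β ≈ 0.0183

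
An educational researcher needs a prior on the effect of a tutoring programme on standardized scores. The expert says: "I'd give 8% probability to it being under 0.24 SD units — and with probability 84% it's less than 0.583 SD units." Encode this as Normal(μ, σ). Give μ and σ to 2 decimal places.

μ = 0.44, σ = 0.14

The p-quantile of Normal(μ,σ) is μ + z_p·σ, with z_{0.08} = -1.405 and z_{0.84} = 0.9945.
Eliminate σ: μ = (z₂·x₁ − z₁·x₂)/(z₂ − z₁) = (0.9945·0.24 − (-1.405)·0.583)/2.4 = 0.44.
Then σ = (x₂ − x₁)/(z₂ − z₁) = (0.583 − 0.24)/2.4 = 0.14.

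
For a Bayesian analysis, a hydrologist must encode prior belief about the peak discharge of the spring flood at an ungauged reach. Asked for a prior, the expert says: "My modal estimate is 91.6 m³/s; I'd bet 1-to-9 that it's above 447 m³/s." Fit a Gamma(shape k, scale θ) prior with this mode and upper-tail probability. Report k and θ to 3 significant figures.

Gamma(k,θ) with k>1 has mode (k−1)θ, so θ = 91.6/(k−1).
Need P(X < 447) = 0.9 with θ tied to k this way. Start at k = 2, θ = 91.6: P(X<447) ≈ 0.955.
Too high — lower k to spread out. Iterating converges to k ≈ 1.71.
Then θ = 91.6/(1.71−1) ≈ 130.

k ≈ 1.71, θ ≈ 130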